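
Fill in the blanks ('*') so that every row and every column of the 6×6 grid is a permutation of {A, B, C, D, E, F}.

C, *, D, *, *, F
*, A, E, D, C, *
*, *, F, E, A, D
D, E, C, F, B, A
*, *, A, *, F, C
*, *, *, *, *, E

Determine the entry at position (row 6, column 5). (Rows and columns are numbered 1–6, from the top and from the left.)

Cell (r1,c2): row 1 has {C,D,F}; column 2 has {A,E} → B.
Cell (r1,c4): row 1 has {B,C,D,F}; column 4 has {D,E,F} → A.
Cell (r1,c5): row 1 has {A,B,C,D,F}; column 5 has {A,B,C,F} → E.
Cell (r2,c6): row 2 has {A,C,D,E}; column 6 has {A,C,D,E,F} → B.
Cell (r3,c1): row 3 has {A,D,E,F}; column 1 has {C,D} → B.
Cell (r3,c2): row 3 has {A,B,D,E,F}; column 2 has {A,B,E} → C.
Cell (r5,c1): row 5 has {A,C,F}; column 1 has {B,C,D} → E.
Cell (r5,c2): row 5 has {A,C,E,F}; column 2 has {A,B,C,E} → D.
Cell (r5,c4): row 5 has {A,C,D,E,F}; column 4 has {A,D,E,F} → B.
Cell (r6,c2): row 6 has {E}; column 2 has {A,B,C,D,E} → F.
Cell (r6,c3): row 6 has {E,F}; column 3 has {A,C,D,E,F} → B.
Cell (r6,c4): row 6 has {B,E,F}; column 4 has {A,B,D,E,F} → C.
Cell (r6,c5): row 6 has {B,C,E,F}; column 5 has {A,B,C,E,F} → D.

D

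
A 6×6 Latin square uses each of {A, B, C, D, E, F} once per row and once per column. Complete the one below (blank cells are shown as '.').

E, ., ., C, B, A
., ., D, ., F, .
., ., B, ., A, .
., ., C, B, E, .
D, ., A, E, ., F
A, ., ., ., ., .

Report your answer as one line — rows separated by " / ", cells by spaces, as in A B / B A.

E D F C B A / B E D A F C / C F B D A E / F A C B E D / D B A E C F / A C E F D B

(r1,c3) = F
(r2,c4) = A
(r4,c1) = F
(r4,c6) = D
(r5,c5) = C
(r6,c3) = E
(r6,c5) = D
(r1,c2) = D
(r3,c1) = C
(r3,c6) = E
(r4,c2) = A
(r5,c2) = B
(r6,c4) = F
(r2,c1) = B
(r2,c6) = C
(r3,c2) = F
(r3,c4) = D
(r6,c2) = C
(r6,c6) = B
(r2,c2) = E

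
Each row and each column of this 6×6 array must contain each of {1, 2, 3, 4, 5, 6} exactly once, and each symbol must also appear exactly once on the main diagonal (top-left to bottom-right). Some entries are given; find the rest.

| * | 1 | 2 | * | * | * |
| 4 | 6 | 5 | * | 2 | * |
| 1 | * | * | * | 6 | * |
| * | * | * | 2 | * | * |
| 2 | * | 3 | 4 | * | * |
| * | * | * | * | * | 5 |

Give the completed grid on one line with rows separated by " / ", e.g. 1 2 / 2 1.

3 1 2 6 5 4 / 4 6 5 1 2 3 / 1 3 4 5 6 2 / 5 4 6 2 3 1 / 2 5 3 4 1 6 / 6 2 1 3 4 5

At row 1, column 1: row 1 has {1,2}; column 1 has {1,2,4}; the diagonal has {2,5,6}; that leaves 3.
At row 3, column 3: row 3 has {1,6}; column 3 has {2,3,5}; the diagonal has {2,3,5,6}; that leaves 4.
At row 5, column 2: row 5 has {2,3,4}; column 2 has {1,6}; that leaves 5.
At row 5, column 5: row 5 has {2,3,4,5}; column 5 has {2,6}; the diagonal has {2,3,4,5,6}; that leaves 1.
At row 5, column 6: row 5 has {1,2,3,4,5}; column 6 has {5}; that leaves 6.
At row 6, column 1: row 6 has {5}; column 1 has {1,2,3,4}; that leaves 6.
At row 6, column 3: row 6 has {5,6}; column 3 has {2,3,4,5}; that leaves 1.
At row 6, column 4: row 6 has {1,5,6}; column 4 has {2,4}; that leaves 3.
At row 6, column 5: row 6 has {1,3,5,6}; column 5 has {1,2,6}; that leaves 4.
At row 1, column 5: row 1 has {1,2,3}; column 5 has {1,2,4,6}; that leaves 5.
At row 1, column 6: row 1 has {1,2,3,5}; column 6 has {5,6}; that leaves 4.
At row 2, column 4: row 2 has {2,4,5,6}; column 4 has {2,3,4}; that leaves 1.
At row 2, column 6: row 2 has {1,2,4,5,6}; column 6 has {4,5,6}; that leaves 3.
At row 3, column 4: row 3 has {1,4,6}; column 4 has {1,2,3,4}; that leaves 5.
At row 3, column 6: row 3 has {1,4,5,6}; column 6 has {3,4,5,6}; that leaves 2.
At row 4, column 1: row 4 has {2}; column 1 has {1,2,3,4,6}; that leaves 5.
At row 4, column 3: row 4 has {2,5}; column 3 has {1,2,3,4,5}; that leaves 6.
At row 4, column 5: row 4 has {2,5,6}; column 5 has {1,2,4,5,6}; that leaves 3.
At row 4, column 6: row 4 has {2,3,5,6}; column 6 has {2,3,4,5,6}; that leaves 1.
At row 6, column 2: row 6 has {1,3,4,5,6}; column 2 has {1,5,6}; that leaves 2.
At row 1, column 4: row 1 has {1,2,3,4,5}; column 4 has {1,2,3,4,5}; that leaves 6.
At row 3, column 2: row 3 has {1,2,4,5,6}; column 2 has {1,2,5,6}; that leaves 3.
At row 4, column 2: row 4 has {1,2,3,5,6}; column 2 has {1,2,3,5,6}; that leaves 4.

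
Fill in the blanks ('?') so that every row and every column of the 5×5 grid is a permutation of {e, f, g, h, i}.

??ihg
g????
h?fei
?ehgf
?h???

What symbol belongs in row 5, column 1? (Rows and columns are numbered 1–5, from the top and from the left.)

f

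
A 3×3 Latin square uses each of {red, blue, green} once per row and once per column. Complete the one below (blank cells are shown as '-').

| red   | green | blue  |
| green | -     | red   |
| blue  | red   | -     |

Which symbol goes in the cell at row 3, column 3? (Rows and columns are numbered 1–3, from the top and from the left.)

(r2,c2) = blue
(r3,c3) = green

green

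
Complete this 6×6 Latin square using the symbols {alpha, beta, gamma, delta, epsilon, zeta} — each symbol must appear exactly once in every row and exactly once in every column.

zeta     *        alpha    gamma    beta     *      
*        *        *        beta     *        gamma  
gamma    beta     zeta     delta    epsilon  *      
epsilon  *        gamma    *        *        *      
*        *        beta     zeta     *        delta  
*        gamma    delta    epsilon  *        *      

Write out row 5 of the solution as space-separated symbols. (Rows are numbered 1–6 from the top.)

alpha epsilon beta zeta gamma delta

At row 1, column 6: row 1 has {alpha,beta,gamma,zeta}; column 6 has {gamma,delta}; that leaves epsilon.
At row 2, column 3: row 2 has {beta,gamma}; column 3 has {alpha,beta,gamma,delta,zeta}; that leaves epsilon.
At row 3, column 6: row 3 has {beta,gamma,delta,epsilon,zeta}; column 6 has {gamma,delta,epsilon}; that leaves alpha.
At row 4, column 4: row 4 has {gamma,epsilon}; column 4 has {beta,gamma,delta,epsilon,zeta}; that leaves alpha.
At row 5, column 1: row 5 has {beta,delta,zeta}; column 1 has {gamma,epsilon,zeta}; that leaves alpha.
At row 5, column 2: row 5 has {alpha,beta,delta,zeta}; column 2 has {beta,gamma}; that leaves epsilon.
At row 5, column 5: row 5 has {alpha,beta,delta,epsilon,zeta}; column 5 has {beta,epsilon}; that leaves gamma.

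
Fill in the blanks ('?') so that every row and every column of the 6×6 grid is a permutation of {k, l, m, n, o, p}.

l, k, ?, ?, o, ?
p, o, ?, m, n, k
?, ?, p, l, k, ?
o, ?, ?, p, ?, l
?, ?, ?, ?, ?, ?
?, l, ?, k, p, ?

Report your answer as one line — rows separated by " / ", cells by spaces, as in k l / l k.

l k m n o p / p o l m n k / n m p l k o / o n k p m l / k p n o l m / m l o k p n

(r1,c4) = n
(r2,c3) = l
(r4,c5) = m
(r5,c4) = o
(r5,c5) = l
(r1,c3) = m
(r1,c6) = p
(r4,c2) = n
(r4,c3) = k
(r5,c3) = n
(r5,c6) = m
(r6,c3) = o
(r6,c6) = n
(r3,c2) = m
(r3,c6) = o
(r5,c1) = k
(r5,c2) = p
(r6,c1) = m
(r3,c1) = n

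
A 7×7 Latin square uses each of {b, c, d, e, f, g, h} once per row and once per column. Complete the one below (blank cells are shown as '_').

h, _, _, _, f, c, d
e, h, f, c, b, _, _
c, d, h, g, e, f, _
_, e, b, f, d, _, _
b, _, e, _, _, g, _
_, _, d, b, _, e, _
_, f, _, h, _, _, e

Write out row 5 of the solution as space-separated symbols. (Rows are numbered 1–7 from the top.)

b c e d h g f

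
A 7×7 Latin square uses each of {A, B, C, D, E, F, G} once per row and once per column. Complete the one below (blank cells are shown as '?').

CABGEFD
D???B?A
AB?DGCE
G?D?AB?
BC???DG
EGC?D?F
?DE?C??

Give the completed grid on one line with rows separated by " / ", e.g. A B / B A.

(r3,c3) = F
(r4,c7) = C
(r5,c3) = A
(r5,c5) = F
(r6,c6) = A
(r7,c1) = F
(r7,c6) = G
(r7,c7) = B
(r2,c3) = G
(r2,c6) = E
(r5,c4) = E
(r6,c4) = B
(r7,c4) = A
(r2,c2) = F
(r2,c4) = C
(r4,c2) = E
(r4,c4) = F

C A B G E F D / D F G C B E A / A B F D G C E / G E D F A B C / B C A E F D G / E G C B D A F / F D E A C G B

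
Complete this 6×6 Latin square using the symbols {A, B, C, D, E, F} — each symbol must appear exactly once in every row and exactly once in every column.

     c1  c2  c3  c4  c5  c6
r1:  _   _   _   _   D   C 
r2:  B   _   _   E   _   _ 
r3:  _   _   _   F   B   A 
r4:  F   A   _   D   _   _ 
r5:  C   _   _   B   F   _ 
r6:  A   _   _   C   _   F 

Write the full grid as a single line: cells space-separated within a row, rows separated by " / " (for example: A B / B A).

E F B A D C / B C F E A D / D E C F B A / F A E D C B / C D A B F E / A B D C E F

row 1 has {C,D}; column 1 has {A,B,C,F} — only E is left for (r1,c1).
row 1 has {C,D,E}; column 4 has {B,C,D,E,F} — only A is left for (r1,c4).
row 2 has {B,E}; column 6 has {A,C,F} — only D is left for (r2,c6).
row 3 has {A,B,F}; column 1 has {A,B,C,E,F} — only D is left for (r3,c1).
row 5 has {B,C,F}; column 6 has {A,C,D,F} — only E is left for (r5,c6).
row 6 has {A,C,F}; column 5 has {B,D,F} — only E is left for (r6,c5).
row 4 has {A,D,F}; column 5 has {B,D,E,F} — only C is left for (r4,c5).
row 4 has {A,C,D,F}; column 6 has {A,C,D,E,F} — only B is left for (r4,c6).
row 5 has {B,C,E,F}; column 2 has {A} — only D is left for (r5,c2).
row 5 has {B,C,D,E,F}; column 3 is empty so far — only A is left for (r5,c3).
row 6 has {A,C,E,F}; column 2 has {A,D} — only B is left for (r6,c2).
row 6 has {A,B,C,E,F}; column 3 has {A} — only D is left for (r6,c3).
row 1 has {A,C,D,E}; column 2 has {A,B,D} — only F is left for (r1,c2).
row 1 has {A,C,D,E,F}; column 3 has {A,D} — only B is left for (r1,c3).
row 2 has {B,D,E}; column 2 has {A,B,D,F} — only C is left for (r2,c2).
row 2 has {B,C,D,E}; column 3 has {A,B,D} — only F is left for (r2,c3).
row 2 has {B,C,D,E,F}; column 5 has {B,C,D,E,F} — only A is left for (r2,c5).
row 3 has {A,B,D,F}; column 2 has {A,B,C,D,F} — only E is left for (r3,c2).
row 3 has {A,B,D,E,F}; column 3 has {A,B,D,F} — only C is left for (r3,c3).
row 4 has {A,B,C,D,F}; column 3 has {A,B,C,D,F} — only E is left for (r4,c3).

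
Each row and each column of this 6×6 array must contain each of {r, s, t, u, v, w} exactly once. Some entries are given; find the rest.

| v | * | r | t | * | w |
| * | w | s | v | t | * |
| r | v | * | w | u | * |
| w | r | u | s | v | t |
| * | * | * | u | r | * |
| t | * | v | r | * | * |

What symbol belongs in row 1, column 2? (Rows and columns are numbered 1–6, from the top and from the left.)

u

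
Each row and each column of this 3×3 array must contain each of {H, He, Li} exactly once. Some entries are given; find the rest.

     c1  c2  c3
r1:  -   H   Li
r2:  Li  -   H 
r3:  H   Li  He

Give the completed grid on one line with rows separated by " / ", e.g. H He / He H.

He H Li / Li He H / H Li He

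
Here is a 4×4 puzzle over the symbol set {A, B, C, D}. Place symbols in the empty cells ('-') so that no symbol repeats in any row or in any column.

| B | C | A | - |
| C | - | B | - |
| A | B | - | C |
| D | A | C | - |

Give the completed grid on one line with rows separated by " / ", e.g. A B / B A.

B C A D / C D B A / A B D C / D A C B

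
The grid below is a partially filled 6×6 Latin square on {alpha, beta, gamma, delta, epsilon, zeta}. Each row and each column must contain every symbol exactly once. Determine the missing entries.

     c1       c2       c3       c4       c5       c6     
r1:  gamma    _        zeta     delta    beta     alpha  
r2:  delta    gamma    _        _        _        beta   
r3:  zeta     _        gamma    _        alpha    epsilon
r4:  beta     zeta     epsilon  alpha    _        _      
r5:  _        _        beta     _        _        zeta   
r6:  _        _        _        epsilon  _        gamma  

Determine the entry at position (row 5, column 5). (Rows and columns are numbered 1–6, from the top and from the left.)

delta

At row 1, column 2: row 1 has {alpha,beta,gamma,delta,zeta}; column 2 has {gamma,zeta}; that leaves epsilon.
At row 2, column 3: row 2 has {beta,gamma,delta}; column 3 has {beta,gamma,epsilon,zeta}; that leaves alpha.
At row 2, column 4: row 2 has {alpha,beta,gamma,delta}; column 4 has {alpha,delta,epsilon}; that leaves zeta.
At row 2, column 5: row 2 has {alpha,beta,gamma,delta,zeta}; column 5 has {alpha,beta}; that leaves epsilon.
At row 3, column 4: row 3 has {alpha,gamma,epsilon,zeta}; column 4 has {alpha,delta,epsilon,zeta}; that leaves beta.
At row 4, column 6: row 4 has {alpha,beta,epsilon,zeta}; column 6 has {alpha,beta,gamma,epsilon,zeta}; that leaves delta.
At row 5, column 4: row 5 has {beta,zeta}; column 4 has {alpha,beta,delta,epsilon,zeta}; that leaves gamma.
At row 5, column 5: row 5 has {beta,gamma,zeta}; column 5 has {alpha,beta,epsilon}; that leaves delta.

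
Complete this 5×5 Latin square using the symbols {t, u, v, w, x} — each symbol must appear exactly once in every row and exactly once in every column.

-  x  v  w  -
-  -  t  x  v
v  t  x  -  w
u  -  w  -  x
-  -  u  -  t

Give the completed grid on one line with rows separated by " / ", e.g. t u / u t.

row 1 has {v,w,x}; column 1 has {u,v} — only t is left for (r1,c1).
row 1 has {t,v,w,x}; column 5 has {t,v,w,x} — only u is left for (r1,c5).
row 2 has {t,v,x}; column 1 has {t,u,v} — only w is left for (r2,c1).
row 2 has {t,v,w,x}; column 2 has {t,x} — only u is left for (r2,c2).
row 3 has {t,v,w,x}; column 4 has {w,x} — only u is left for (r3,c4).
row 4 has {u,w,x}; column 2 has {t,u,x} — only v is left for (r4,c2).
row 4 has {u,v,w,x}; column 4 has {u,w,x} — only t is left for (r4,c4).
row 5 has {t,u}; column 1 has {t,u,v,w} — only x is left for (r5,c1).
row 5 has {t,u,x}; column 2 has {t,u,v,x} — only w is left for (r5,c2).
row 5 has {t,u,w,x}; column 4 has {t,u,w,x} — only v is left for (r5,c4).

t x v w u / w u t x v / v t x u w / u v w t x / x w u v t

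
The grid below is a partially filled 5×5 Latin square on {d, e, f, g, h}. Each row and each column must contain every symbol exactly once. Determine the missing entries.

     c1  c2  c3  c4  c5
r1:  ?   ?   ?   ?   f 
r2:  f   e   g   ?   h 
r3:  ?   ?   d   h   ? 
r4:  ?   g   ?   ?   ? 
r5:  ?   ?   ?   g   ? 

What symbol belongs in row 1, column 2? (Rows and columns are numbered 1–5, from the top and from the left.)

(r2,c4) = d
(r3,c2) = f
(r1,c4) = e
(r4,c4) = f
(r1,c3) = h
(r4,c3) = e
(r4,c5) = d
(r5,c3) = f
(r5,c5) = e
(r1,c2) = d

d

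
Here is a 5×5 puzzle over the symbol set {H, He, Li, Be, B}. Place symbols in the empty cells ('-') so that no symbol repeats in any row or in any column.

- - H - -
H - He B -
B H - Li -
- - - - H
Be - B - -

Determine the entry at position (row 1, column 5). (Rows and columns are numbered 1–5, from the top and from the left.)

B

(r3,c3) = Be
(r3,c5) = He
(r4,c3) = Li
(r5,c5) = Li
(r2,c5) = Be
(r4,c1) = He
(r4,c4) = Be
(r5,c2) = He
(r5,c4) = H
(r1,c1) = Li
(r1,c4) = He
(r1,c5) = B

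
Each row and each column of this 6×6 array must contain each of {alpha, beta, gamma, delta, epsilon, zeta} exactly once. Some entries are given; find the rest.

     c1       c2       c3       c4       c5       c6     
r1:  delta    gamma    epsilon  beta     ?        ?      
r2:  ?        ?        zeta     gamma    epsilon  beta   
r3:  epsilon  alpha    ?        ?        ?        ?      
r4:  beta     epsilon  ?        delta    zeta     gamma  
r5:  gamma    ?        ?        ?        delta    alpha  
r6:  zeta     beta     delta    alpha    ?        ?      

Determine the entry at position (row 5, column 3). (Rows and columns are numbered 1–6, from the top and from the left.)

At row 1, column 5: row 1 has {beta,gamma,delta,epsilon}; column 5 has {delta,epsilon,zeta}; that leaves alpha.
At row 1, column 6: row 1 has {alpha,beta,gamma,delta,epsilon}; column 6 has {alpha,beta,gamma}; that leaves zeta.
At row 2, column 1: row 2 has {beta,gamma,epsilon,zeta}; column 1 has {beta,gamma,delta,epsilon,zeta}; that leaves alpha.
At row 2, column 2: row 2 has {alpha,beta,gamma,epsilon,zeta}; column 2 has {alpha,beta,gamma,epsilon}; that leaves delta.
At row 3, column 4: row 3 has {alpha,epsilon}; column 4 has {alpha,beta,gamma,delta}; that leaves zeta.
At row 3, column 6: row 3 has {alpha,epsilon,zeta}; column 6 has {alpha,beta,gamma,zeta}; that leaves delta.
At row 4, column 3: row 4 has {beta,gamma,delta,epsilon,zeta}; column 3 has {delta,epsilon,zeta}; that leaves alpha.
At row 5, column 2: row 5 has {alpha,gamma,delta}; column 2 has {alpha,beta,gamma,delta,epsilon}; that leaves zeta.
At row 5, column 3: row 5 has {alpha,gamma,delta,zeta}; column 3 has {alpha,delta,epsilon,zeta}; that leaves beta.

beta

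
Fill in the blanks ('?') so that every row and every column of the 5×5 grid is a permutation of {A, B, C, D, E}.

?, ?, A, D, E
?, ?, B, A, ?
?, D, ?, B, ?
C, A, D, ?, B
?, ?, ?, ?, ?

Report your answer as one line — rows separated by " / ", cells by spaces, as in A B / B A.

B C A D E / D E B A C / E D C B A / C A D E B / A B E C D

Cell (r1,c1): row 1 has {A,D,E}; column 1 has {C} → B.
Cell (r1,c2): row 1 has {A,B,D,E}; column 2 has {A,D} → C.
Cell (r2,c2): row 2 has {A,B}; column 2 has {A,C,D} → E.
Cell (r4,c4): row 4 has {A,B,C,D}; column 4 has {A,B,D} → E.
Cell (r5,c2): row 5 is empty so far; column 2 has {A,C,D,E} → B.
Cell (r5,c4): row 5 has {B}; column 4 has {A,B,D,E} → C.
Cell (r2,c1): row 2 has {A,B,E}; column 1 has {B,C} → D.
Cell (r2,c5): row 2 has {A,B,D,E}; column 5 has {B,E} → C.
Cell (r3,c5): row 3 has {B,D}; column 5 has {B,C,E} → A.
Cell (r5,c3): row 5 has {B,C}; column 3 has {A,B,D} → E.
Cell (r5,c5): row 5 has {B,C,E}; column 5 has {A,B,C,E} → D.
Cell (r3,c1): row 3 has {A,B,D}; column 1 has {B,C,D} → E.
Cell (r3,c3): row 3 has {A,B,D,E}; column 3 has {A,B,D,E} → C.
Cell (r5,c1): row 5 has {B,C,D,E}; column 1 has {B,C,D,E} → A.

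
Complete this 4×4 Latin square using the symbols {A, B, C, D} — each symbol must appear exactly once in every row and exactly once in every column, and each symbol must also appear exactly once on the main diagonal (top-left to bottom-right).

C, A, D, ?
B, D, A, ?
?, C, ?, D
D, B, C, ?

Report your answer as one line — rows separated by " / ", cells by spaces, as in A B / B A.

C A D B / B D A C / A C B D / D B C A

row 1 has {A,C,D}; column 4 has {D} — only B is left for (r1,c4).
row 2 has {A,B,D}; column 4 has {B,D} — only C is left for (r2,c4).
row 3 has {C,D}; column 1 has {B,C,D} — only A is left for (r3,c1).
row 3 has {A,C,D}; column 3 has {A,C,D}; the diagonal has {C,D} — only B is left for (r3,c3).
row 4 has {B,C,D}; column 4 has {B,C,D}; the diagonal has {B,C,D} — only A is left for (r4,c4).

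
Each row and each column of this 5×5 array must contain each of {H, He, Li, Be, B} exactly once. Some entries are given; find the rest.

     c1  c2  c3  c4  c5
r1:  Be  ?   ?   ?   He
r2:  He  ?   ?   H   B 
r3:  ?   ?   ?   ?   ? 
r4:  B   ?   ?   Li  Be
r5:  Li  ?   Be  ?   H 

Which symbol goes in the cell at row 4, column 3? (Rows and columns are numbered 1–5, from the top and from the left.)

He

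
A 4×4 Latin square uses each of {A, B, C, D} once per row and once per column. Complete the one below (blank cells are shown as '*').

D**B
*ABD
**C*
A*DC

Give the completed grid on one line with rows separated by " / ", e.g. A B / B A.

D C A B / C A B D / B D C A / A B D C

(r1,c2) = C
(r1,c3) = A
(r2,c1) = C
(r3,c1) = B
(r3,c2) = D
(r3,c4) = A
(r4,c2) = B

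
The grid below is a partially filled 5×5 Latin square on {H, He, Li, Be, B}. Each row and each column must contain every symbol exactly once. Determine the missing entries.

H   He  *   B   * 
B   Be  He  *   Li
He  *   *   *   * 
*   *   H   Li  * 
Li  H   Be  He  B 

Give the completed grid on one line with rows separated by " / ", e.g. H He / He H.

Cell (r1,c3): row 1 has {H,He,B}; column 3 has {H,He,Be} → Li.
Cell (r1,c5): row 1 has {H,He,Li,B}; column 5 has {Li,B} → Be.
Cell (r2,c4): row 2 has {He,Li,Be,B}; column 4 has {He,Li,B} → H.
Cell (r3,c3): row 3 has {He}; column 3 has {H,He,Li,Be} → B.
Cell (r3,c4): row 3 has {He,B}; column 4 has {H,He,Li,B} → Be.
Cell (r3,c5): row 3 has {He,Be,B}; column 5 has {Li,Be,B} → H.
Cell (r4,c1): row 4 has {H,Li}; column 1 has {H,He,Li,B} → Be.
Cell (r4,c2): row 4 has {H,Li,Be}; column 2 has {H,He,Be} → B.
Cell (r4,c5): row 4 has {H,Li,Be,B}; column 5 has {H,Li,Be,B} → He.
Cell (r3,c2): row 3 has {H,He,Be,B}; column 2 has {H,He,Be,B} → Li.

H He Li B Be / B Be He H Li / He Li B Be H / Be B H Li He / Li H Be He B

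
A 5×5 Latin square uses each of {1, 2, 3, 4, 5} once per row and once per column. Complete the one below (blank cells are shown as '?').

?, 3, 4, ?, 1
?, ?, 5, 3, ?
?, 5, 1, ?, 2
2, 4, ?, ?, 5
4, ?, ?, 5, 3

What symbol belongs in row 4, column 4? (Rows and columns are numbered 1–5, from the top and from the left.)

At row 1, column 1: row 1 has {1,3,4}; column 1 has {2,4}; that leaves 5.
At row 1, column 4: row 1 has {1,3,4,5}; column 4 has {3,5}; that leaves 2.
At row 2, column 1: row 2 has {3,5}; column 1 has {2,4,5}; that leaves 1.
At row 2, column 2: row 2 has {1,3,5}; column 2 has {3,4,5}; that leaves 2.
At row 2, column 5: row 2 has {1,2,3,5}; column 5 has {1,2,3,5}; that leaves 4.
At row 3, column 1: row 3 has {1,2,5}; column 1 has {1,2,4,5}; that leaves 3.
At row 3, column 4: row 3 has {1,2,3,5}; column 4 has {2,3,5}; that leaves 4.
At row 4, column 3: row 4 has {2,4,5}; column 3 has {1,4,5}; that leaves 3.
At row 4, column 4: row 4 has {2,3,4,5}; column 4 has {2,3,4,5}; that leaves 1.

1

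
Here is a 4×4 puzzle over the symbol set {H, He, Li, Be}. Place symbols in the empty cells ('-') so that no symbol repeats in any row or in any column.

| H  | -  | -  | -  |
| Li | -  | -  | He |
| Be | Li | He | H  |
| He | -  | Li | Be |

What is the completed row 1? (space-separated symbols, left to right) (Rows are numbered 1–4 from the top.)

(r1,c3) = Be
(r1,c4) = Li
(r2,c3) = H
(r4,c2) = H
(r1,c2) = He

H He Be Li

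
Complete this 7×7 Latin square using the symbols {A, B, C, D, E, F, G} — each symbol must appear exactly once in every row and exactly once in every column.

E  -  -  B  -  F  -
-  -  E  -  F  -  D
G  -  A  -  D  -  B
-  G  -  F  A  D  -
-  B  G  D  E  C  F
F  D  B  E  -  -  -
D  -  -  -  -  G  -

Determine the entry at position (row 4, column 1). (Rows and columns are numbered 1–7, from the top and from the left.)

B

(r3,c4) = C
(r3,c6) = E
(r4,c3) = C
(r4,c7) = E
(r5,c1) = A
(r6,c6) = A
(r7,c3) = F
(r7,c4) = A
(r7,c7) = C
(r1,c3) = D
(r2,c4) = G
(r2,c6) = B
(r3,c2) = F
(r4,c1) = B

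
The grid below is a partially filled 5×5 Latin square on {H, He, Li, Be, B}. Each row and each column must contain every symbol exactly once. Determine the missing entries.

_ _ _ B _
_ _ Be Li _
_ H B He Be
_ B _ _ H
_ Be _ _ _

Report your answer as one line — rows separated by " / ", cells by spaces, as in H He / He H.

Be Li H B He / H He Be Li B / Li H B He Be / He B Li Be H / B Be He H Li

(r2,c2): row 2 has {Li,Be}; column 2 has {H,Be,B}, so it must be He.
(r2,c5): row 2 has {He,Li,Be}; column 5 has {H,Be}, so it must be B.
(r3,c1): row 3 has {H,He,Be,B}; column 1 is empty so far, so it must be Li.
(r4,c4): row 4 has {H,B}; column 4 has {He,Li,B}, so it must be Be.
(r5,c4): row 5 has {Be}; column 4 has {He,Li,Be,B}, so it must be H.
(r1,c2): row 1 has {B}; column 2 has {H,He,Be,B}, so it must be Li.
(r1,c5): row 1 has {Li,B}; column 5 has {H,Be,B}, so it must be He.
(r2,c1): row 2 has {He,Li,Be,B}; column 1 has {Li}, so it must be H.
(r4,c1): row 4 has {H,Be,B}; column 1 has {H,Li}, so it must be He.
(r4,c3): row 4 has {H,He,Be,B}; column 3 has {Be,B}, so it must be Li.
(r5,c1): row 5 has {H,Be}; column 1 has {H,He,Li}, so it must be B.
(r5,c3): row 5 has {H,Be,B}; column 3 has {Li,Be,B}, so it must be He.
(r5,c5): row 5 has {H,He,Be,B}; column 5 has {H,He,Be,B}, so it must be Li.
(r1,c1): row 1 has {He,Li,B}; column 1 has {H,He,Li,B}, so it must be Be.
(r1,c3): row 1 has {He,Li,Be,B}; column 3 has {He,Li,Be,B}, so it must be H.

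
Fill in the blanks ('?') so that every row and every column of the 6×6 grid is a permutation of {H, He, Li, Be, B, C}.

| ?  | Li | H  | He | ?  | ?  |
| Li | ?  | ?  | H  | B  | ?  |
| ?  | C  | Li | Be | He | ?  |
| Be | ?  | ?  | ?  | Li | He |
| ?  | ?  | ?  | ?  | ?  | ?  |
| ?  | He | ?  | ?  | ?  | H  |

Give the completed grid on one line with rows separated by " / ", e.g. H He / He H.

B Li H He C Be / Li Be He H B C / H C Li Be He B / Be H C B Li He / He B Be C H Li / C He B Li Be H

row 2 has {H,Li,B}; column 2 has {He,Li,C} — only Be is left for (r2,c2).
row 2 has {H,Li,Be,B}; column 6 has {H,He} — only C is left for (r2,c6).
row 3 has {He,Li,Be,C}; column 6 has {H,He,C} — only B is left for (r3,c6).
row 1 has {H,He,Li}; column 6 has {H,He,B,C} — only Be is left for (r1,c6).
row 2 has {H,Li,Be,B,C}; column 3 has {H,Li} — only He is left for (r2,c3).
row 3 has {He,Li,Be,B,C}; column 1 has {Li,Be} — only H is left for (r3,c1).
row 5 is empty so far; column 6 has {H,He,Be,B,C} — only Li is left for (r5,c6).
row 1 has {H,He,Li,Be}; column 5 has {He,Li,B} — only C is left for (r1,c5).
row 6 has {H,He}; column 5 has {He,Li,B,C} — only Be is left for (r6,c5).
row 1 has {H,He,Li,Be,C}; column 1 has {H,Li,Be} — only B is left for (r1,c1).
row 5 has {Li}; column 5 has {He,Li,Be,B,C} — only H is left for (r5,c5).
row 6 has {H,He,Be}; column 1 has {H,Li,Be,B} — only C is left for (r6,c1).
row 6 has {H,He,Be,C}; column 3 has {H,He,Li} — only B is left for (r6,c3).
row 6 has {H,He,Be,B,C}; column 4 has {H,He,Be} — only Li is left for (r6,c4).
row 4 has {He,Li,Be}; column 3 has {H,He,Li,B} — only C is left for (r4,c3).
row 4 has {He,Li,Be,C}; column 4 has {H,He,Li,Be} — only B is left for (r4,c4).
row 5 has {H,Li}; column 1 has {H,Li,Be,B,C} — only He is left for (r5,c1).
row 5 has {H,He,Li}; column 2 has {He,Li,Be,C} — only B is left for (r5,c2).
row 5 has {H,He,Li,B}; column 3 has {H,He,Li,B,C} — only Be is left for (r5,c3).
row 5 has {H,He,Li,Be,B}; column 4 has {H,He,Li,Be,B} — only C is left for (r5,c4).
row 4 has {He,Li,Be,B,C}; column 2 has {He,Li,Be,B,C} — only H is left for (r4,c2).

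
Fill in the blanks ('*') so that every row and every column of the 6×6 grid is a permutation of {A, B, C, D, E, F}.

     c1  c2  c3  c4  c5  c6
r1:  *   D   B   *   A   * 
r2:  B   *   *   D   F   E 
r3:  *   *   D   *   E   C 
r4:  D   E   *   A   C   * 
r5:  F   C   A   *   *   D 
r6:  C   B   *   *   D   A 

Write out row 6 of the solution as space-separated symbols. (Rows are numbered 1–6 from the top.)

C B E F D A

row 1 has {A,B,D}; column 1 has {B,C,D,F} — only E is left for (r1,c1).
row 1 has {A,B,D,E}; column 6 has {A,C,D,E} — only F is left for (r1,c6).
row 2 has {B,D,E,F}; column 2 has {B,C,D,E} — only A is left for (r2,c2).
row 2 has {A,B,D,E,F}; column 3 has {A,B,D} — only C is left for (r2,c3).
row 3 has {C,D,E}; column 1 has {B,C,D,E,F} — only A is left for (r3,c1).
row 3 has {A,C,D,E}; column 2 has {A,B,C,D,E} — only F is left for (r3,c2).
row 3 has {A,C,D,E,F}; column 4 has {A,D} — only B is left for (r3,c4).
row 4 has {A,C,D,E}; column 3 has {A,B,C,D} — only F is left for (r4,c3).
row 4 has {A,C,D,E,F}; column 6 has {A,C,D,E,F} — only B is left for (r4,c6).
row 5 has {A,C,D,F}; column 4 has {A,B,D} — only E is left for (r5,c4).
row 5 has {A,C,D,E,F}; column 5 has {A,C,D,E,F} — only B is left for (r5,c5).
row 6 has {A,B,C,D}; column 3 has {A,B,C,D,F} — only E is left for (r6,c3).
row 6 has {A,B,C,D,E}; column 4 has {A,B,D,E} — only F is left for (r6,c4).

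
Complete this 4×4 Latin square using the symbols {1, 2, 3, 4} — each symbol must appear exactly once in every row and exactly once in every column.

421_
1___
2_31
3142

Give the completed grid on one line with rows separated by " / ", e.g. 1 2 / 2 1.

4 2 1 3 / 1 3 2 4 / 2 4 3 1 / 3 1 4 2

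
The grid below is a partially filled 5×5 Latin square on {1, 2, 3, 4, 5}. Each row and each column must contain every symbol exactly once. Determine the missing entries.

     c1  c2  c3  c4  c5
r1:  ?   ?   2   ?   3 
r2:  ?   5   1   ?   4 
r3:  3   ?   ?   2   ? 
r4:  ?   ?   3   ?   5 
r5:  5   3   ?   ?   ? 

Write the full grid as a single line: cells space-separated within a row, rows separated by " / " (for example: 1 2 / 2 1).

row 2 has {1,4,5}; column 1 has {3,5} — only 2 is left for (r2,c1).
row 2 has {1,2,4,5}; column 4 has {2} — only 3 is left for (r2,c4).
row 3 has {2,3}; column 5 has {3,4,5} — only 1 is left for (r3,c5).
row 5 has {3,5}; column 3 has {1,2,3} — only 4 is left for (r5,c3).
row 5 has {3,4,5}; column 4 has {2,3} — only 1 is left for (r5,c4).
row 5 has {1,3,4,5}; column 5 has {1,3,4,5} — only 2 is left for (r5,c5).
row 3 has {1,2,3}; column 2 has {3,5} — only 4 is left for (r3,c2).
row 3 has {1,2,3,4}; column 3 has {1,2,3,4} — only 5 is left for (r3,c3).
row 4 has {3,5}; column 4 has {1,2,3} — only 4 is left for (r4,c4).
row 1 has {2,3}; column 2 has {3,4,5} — only 1 is left for (r1,c2).
row 1 has {1,2,3}; column 4 has {1,2,3,4} — only 5 is left for (r1,c4).
row 4 has {3,4,5}; column 1 has {2,3,5} — only 1 is left for (r4,c1).
row 4 has {1,3,4,5}; column 2 has {1,3,4,5} — only 2 is left for (r4,c2).
row 1 has {1,2,3,5}; column 1 has {1,2,3,5} — only 4 is left for (r1,c1).

4 1 2 5 3 / 2 5 1 3 4 / 3 4 5 2 1 / 1 2 3 4 5 / 5 3 4 1 2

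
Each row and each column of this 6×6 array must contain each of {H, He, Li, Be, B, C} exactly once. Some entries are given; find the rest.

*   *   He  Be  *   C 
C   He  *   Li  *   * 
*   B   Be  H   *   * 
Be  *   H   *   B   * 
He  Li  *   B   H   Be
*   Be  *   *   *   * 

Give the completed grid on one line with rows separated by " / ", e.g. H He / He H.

B H He Be Li C / C He B Li Be H / Li B Be H C He / Be C H He B Li / He Li C B H Be / H Be Li C He B

row 1 has {He,Be,C}; column 2 has {He,Li,Be,B} — only H is left for (r1,c2).
row 1 has {H,He,Be,C}; column 5 has {H,B} — only Li is left for (r1,c5).
row 2 has {He,Li,C}; column 3 has {H,He,Be} — only B is left for (r2,c3).
row 2 has {He,Li,B,C}; column 5 has {H,Li,B} — only Be is left for (r2,c5).
row 2 has {He,Li,Be,B,C}; column 6 has {Be,C} — only H is left for (r2,c6).
row 3 has {H,Be,B}; column 1 has {He,Be,C} — only Li is left for (r3,c1).
row 3 has {H,Li,Be,B}; column 6 has {H,Be,C} — only He is left for (r3,c6).
row 4 has {H,Be,B}; column 2 has {H,He,Li,Be,B} — only C is left for (r4,c2).
row 4 has {H,Be,B,C}; column 4 has {H,Li,Be,B} — only He is left for (r4,c4).
row 4 has {H,He,Be,B,C}; column 6 has {H,He,Be,C} — only Li is left for (r4,c6).
row 5 has {H,He,Li,Be,B}; column 3 has {H,He,Be,B} — only C is left for (r5,c3).
row 6 has {Be}; column 3 has {H,He,Be,B,C} — only Li is left for (r6,c3).
row 6 has {Li,Be}; column 4 has {H,He,Li,Be,B} — only C is left for (r6,c4).
row 6 has {Li,Be,C}; column 5 has {H,Li,Be,B} — only He is left for (r6,c5).
row 6 has {He,Li,Be,C}; column 6 has {H,He,Li,Be,C} — only B is left for (r6,c6).
row 1 has {H,He,Li,Be,C}; column 1 has {He,Li,Be,C} — only B is left for (r1,c1).
row 3 has {H,He,Li,Be,B}; column 5 has {H,He,Li,Be,B} — only C is left for (r3,c5).
row 6 has {He,Li,Be,B,C}; column 1 has {He,Li,Be,B,C} — only H is left for (r6,c1).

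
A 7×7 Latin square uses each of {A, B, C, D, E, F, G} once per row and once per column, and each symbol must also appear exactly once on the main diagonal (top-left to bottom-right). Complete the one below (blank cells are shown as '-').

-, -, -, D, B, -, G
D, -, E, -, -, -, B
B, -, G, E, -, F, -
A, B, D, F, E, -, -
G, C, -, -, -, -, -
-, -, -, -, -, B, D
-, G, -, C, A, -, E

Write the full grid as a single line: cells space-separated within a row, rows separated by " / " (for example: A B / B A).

(r1,c1) = C
(r2,c2) = A
(r2,c4) = G
(r2,c6) = C
(r3,c2) = D
(r3,c5) = C
(r3,c7) = A
(r4,c6) = G
(r4,c7) = C
(r5,c5) = D
(r5,c7) = F
(r6,c4) = A
(r7,c1) = F
(r7,c3) = B
(r7,c6) = D
(r2,c5) = F
(r5,c3) = A
(r5,c4) = B
(r5,c6) = E
(r6,c1) = E
(r6,c2) = F
(r6,c3) = C
(r6,c5) = G
(r1,c2) = E
(r1,c3) = F
(r1,c6) = A

C E F D B A G / D A E G F C B / B D G E C F A / A B D F E G C / G C A B D E F / E F C A G B D / F G B C A D E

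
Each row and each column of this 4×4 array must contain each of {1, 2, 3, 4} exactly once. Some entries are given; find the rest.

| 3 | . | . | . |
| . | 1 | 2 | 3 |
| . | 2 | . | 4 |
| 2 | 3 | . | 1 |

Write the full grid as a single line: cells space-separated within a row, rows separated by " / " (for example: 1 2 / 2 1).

3 4 1 2 / 4 1 2 3 / 1 2 3 4 / 2 3 4 1

(r1,c2) = 4
(r1,c3) = 1
(r1,c4) = 2
(r2,c1) = 4
(r3,c1) = 1
(r3,c3) = 3
(r4,c3) = 4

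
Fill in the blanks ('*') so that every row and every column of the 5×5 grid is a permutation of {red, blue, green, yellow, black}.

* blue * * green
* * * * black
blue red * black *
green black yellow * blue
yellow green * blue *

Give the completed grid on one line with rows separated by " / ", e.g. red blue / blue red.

black blue red yellow green / red yellow blue green black / blue red green black yellow / green black yellow red blue / yellow green black blue red

row 2 has {black}; column 1 has {blue,green,yellow} — only red is left for (r2,c1).
row 2 has {red,black}; column 2 has {red,blue,green,black} — only yellow is left for (r2,c2).
row 2 has {red,yellow,black}; column 4 has {blue,black} — only green is left for (r2,c4).
row 3 has {red,blue,black}; column 3 has {yellow} — only green is left for (r3,c3).
row 3 has {red,blue,green,black}; column 5 has {blue,green,black} — only yellow is left for (r3,c5).
row 4 has {blue,green,yellow,black}; column 4 has {blue,green,black} — only red is left for (r4,c4).
row 5 has {blue,green,yellow}; column 5 has {blue,green,yellow,black} — only red is left for (r5,c5).
row 1 has {blue,green}; column 1 has {red,blue,green,yellow} — only black is left for (r1,c1).
row 1 has {blue,green,black}; column 3 has {green,yellow} — only red is left for (r1,c3).
row 1 has {red,blue,green,black}; column 4 has {red,blue,green,black} — only yellow is left for (r1,c4).
row 2 has {red,green,yellow,black}; column 3 has {red,green,yellow} — only blue is left for (r2,c3).
row 5 has {red,blue,green,yellow}; column 3 has {red,blue,green,yellow} — only black is left for (r5,c3).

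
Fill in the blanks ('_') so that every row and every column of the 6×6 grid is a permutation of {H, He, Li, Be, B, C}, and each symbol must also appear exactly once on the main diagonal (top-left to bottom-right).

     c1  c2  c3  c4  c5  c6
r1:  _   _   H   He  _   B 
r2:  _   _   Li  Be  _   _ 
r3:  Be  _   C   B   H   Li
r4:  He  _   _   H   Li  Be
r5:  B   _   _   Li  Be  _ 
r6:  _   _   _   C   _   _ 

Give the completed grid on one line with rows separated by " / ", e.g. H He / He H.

row 1 has {H,He,B}; column 1 has {He,Be,B}; the diagonal has {H,Be,C} — only Li is left for (r1,c1).
row 1 has {H,He,Li,B}; column 5 has {H,Li,Be} — only C is left for (r1,c5).
row 3 has {H,Li,Be,B,C}; column 2 is empty so far — only He is left for (r3,c2).
row 4 has {H,He,Li,Be}; column 3 has {H,Li,C} — only B is left for (r4,c3).
row 5 has {Li,Be,B}; column 3 has {H,Li,B,C} — only He is left for (r5,c3).
row 6 has {C}; column 1 has {He,Li,Be,B} — only H is left for (r6,c1).
row 6 has {H,C}; column 3 has {H,He,Li,B,C} — only Be is left for (r6,c3).
row 6 has {H,Be,C}; column 6 has {Li,Be,B}; the diagonal has {H,Li,Be,C} — only He is left for (r6,c6).
row 1 has {H,He,Li,B,C}; column 2 has {He} — only Be is left for (r1,c2).
row 2 has {Li,Be}; column 1 has {H,He,Li,Be,B} — only C is left for (r2,c1).
row 2 has {Li,Be,C}; column 2 has {He,Be}; the diagonal has {H,He,Li,Be,C} — only B is left for (r2,c2).
row 2 has {Li,Be,B,C}; column 5 has {H,Li,Be,C} — only He is left for (r2,c5).
row 2 has {He,Li,Be,B,C}; column 6 has {He,Li,Be,B} — only H is left for (r2,c6).
row 4 has {H,He,Li,Be,B}; column 2 has {He,Be,B} — only C is left for (r4,c2).
row 5 has {He,Li,Be,B}; column 2 has {He,Be,B,C} — only H is left for (r5,c2).
row 5 has {H,He,Li,Be,B}; column 6 has {H,He,Li,Be,B} — only C is left for (r5,c6).
row 6 has {H,He,Be,C}; column 2 has {H,He,Be,B,C} — only Li is left for (r6,c2).
row 6 has {H,He,Li,Be,C}; column 5 has {H,He,Li,Be,C} — only B is left for (r6,c5).

Li Be H He C B / C B Li Be He H / Be He C B H Li / He C B H Li Be / B H He Li Be C / H Li Be C B He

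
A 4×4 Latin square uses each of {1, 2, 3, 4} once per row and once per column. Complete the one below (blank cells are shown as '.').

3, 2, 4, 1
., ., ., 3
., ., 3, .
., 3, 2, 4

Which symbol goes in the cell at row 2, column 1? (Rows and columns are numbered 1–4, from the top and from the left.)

2

row 2 has {3}; column 3 has {2,3,4} — only 1 is left for (r2,c3).
row 3 has {3}; column 4 has {1,3,4} — only 2 is left for (r3,c4).
row 4 has {2,3,4}; column 1 has {3} — only 1 is left for (r4,c1).
row 2 has {1,3}; column 2 has {2,3} — only 4 is left for (r2,c2).
row 3 has {2,3}; column 1 has {1,3} — only 4 is left for (r3,c1).
row 3 has {2,3,4}; column 2 has {2,3,4} — only 1 is left for (r3,c2).
row 2 has {1,3,4}; column 1 has {1,3,4} — only 2 is left for (r2,c1).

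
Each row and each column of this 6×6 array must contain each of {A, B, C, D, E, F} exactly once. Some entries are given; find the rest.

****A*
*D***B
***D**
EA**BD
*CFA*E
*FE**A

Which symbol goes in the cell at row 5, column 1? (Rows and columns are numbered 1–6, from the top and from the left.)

(r4,c3) = C
(r4,c4) = F
(r5,c5) = D
(r6,c5) = C
(r2,c3) = A
(r3,c3) = B
(r5,c1) = B

B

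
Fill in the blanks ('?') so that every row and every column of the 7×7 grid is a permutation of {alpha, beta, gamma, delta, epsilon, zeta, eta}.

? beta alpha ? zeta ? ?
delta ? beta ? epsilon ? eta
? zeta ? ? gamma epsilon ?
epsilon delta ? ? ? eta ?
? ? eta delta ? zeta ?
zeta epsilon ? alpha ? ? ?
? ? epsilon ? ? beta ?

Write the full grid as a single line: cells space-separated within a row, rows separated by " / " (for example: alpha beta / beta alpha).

eta beta alpha epsilon zeta gamma delta / delta gamma beta zeta epsilon alpha eta / beta zeta delta eta gamma epsilon alpha / epsilon delta zeta beta alpha eta gamma / gamma alpha eta delta beta zeta epsilon / zeta epsilon gamma alpha eta delta beta / alpha eta epsilon gamma delta beta zeta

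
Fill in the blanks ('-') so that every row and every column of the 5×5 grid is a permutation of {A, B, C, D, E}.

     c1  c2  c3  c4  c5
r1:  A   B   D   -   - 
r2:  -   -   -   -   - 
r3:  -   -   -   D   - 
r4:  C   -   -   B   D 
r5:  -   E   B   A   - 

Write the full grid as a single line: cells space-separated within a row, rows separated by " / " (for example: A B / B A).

At row 4, column 2: row 4 has {B,C,D}; column 2 has {B,E}; that leaves A.
At row 4, column 3: row 4 has {A,B,C,D}; column 3 has {B,D}; that leaves E.
At row 5, column 1: row 5 has {A,B,E}; column 1 has {A,C}; that leaves D.
At row 5, column 5: row 5 has {A,B,D,E}; column 5 has {D}; that leaves C.
At row 1, column 5: row 1 has {A,B,D}; column 5 has {C,D}; that leaves E.
At row 3, column 2: row 3 has {D}; column 2 has {A,B,E}; that leaves C.
At row 3, column 3: row 3 has {C,D}; column 3 has {B,D,E}; that leaves A.
At row 3, column 5: row 3 has {A,C,D}; column 5 has {C,D,E}; that leaves B.
At row 1, column 4: row 1 has {A,B,D,E}; column 4 has {A,B,D}; that leaves C.
At row 2, column 2: row 2 is empty so far; column 2 has {A,B,C,E}; that leaves D.
At row 2, column 3: row 2 has {D}; column 3 has {A,B,D,E}; that leaves C.
At row 2, column 4: row 2 has {C,D}; column 4 has {A,B,C,D}; that leaves E.
At row 2, column 5: row 2 has {C,D,E}; column 5 has {B,C,D,E}; that leaves A.
At row 3, column 1: row 3 has {A,B,C,D}; column 1 has {A,C,D}; that leaves E.
At row 2, column 1: row 2 has {A,C,D,E}; column 1 has {A,C,D,E}; that leaves B.

A B D C E / B D C E A / E C A D B / C A E B D / D E B A C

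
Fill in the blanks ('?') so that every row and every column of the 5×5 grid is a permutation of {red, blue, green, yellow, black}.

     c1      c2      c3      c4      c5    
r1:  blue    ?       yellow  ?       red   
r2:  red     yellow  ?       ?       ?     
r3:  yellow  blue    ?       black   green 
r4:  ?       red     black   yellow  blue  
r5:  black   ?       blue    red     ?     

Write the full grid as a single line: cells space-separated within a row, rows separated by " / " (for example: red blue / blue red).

blue black yellow green red / red yellow green blue black / yellow blue red black green / green red black yellow blue / black green blue red yellow

At row 1, column 4: row 1 has {red,blue,yellow}; column 4 has {red,yellow,black}; that leaves green.
At row 2, column 3: row 2 has {red,yellow}; column 3 has {blue,yellow,black}; that leaves green.
At row 2, column 4: row 2 has {red,green,yellow}; column 4 has {red,green,yellow,black}; that leaves blue.
At row 2, column 5: row 2 has {red,blue,green,yellow}; column 5 has {red,blue,green}; that leaves black.
At row 3, column 3: row 3 has {blue,green,yellow,black}; column 3 has {blue,green,yellow,black}; that leaves red.
At row 4, column 1: row 4 has {red,blue,yellow,black}; column 1 has {red,blue,yellow,black}; that leaves green.
At row 5, column 2: row 5 has {red,blue,black}; column 2 has {red,blue,yellow}; that leaves green.
At row 5, column 5: row 5 has {red,blue,green,black}; column 5 has {red,blue,green,black}; that leaves yellow.
At row 1, column 2: row 1 has {red,blue,green,yellow}; column 2 has {red,blue,green,yellow}; that leaves black.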